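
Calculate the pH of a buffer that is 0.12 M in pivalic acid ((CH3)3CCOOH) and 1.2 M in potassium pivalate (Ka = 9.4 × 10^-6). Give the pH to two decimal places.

pH = 6.03

pKa = −log(9.4 × 10^-6) = 5.027
Using pH = pKa + log([base]/[acid]) with [base]/[acid] = 1.2/0.12:
pH = 5.027 + (+1.000) = 6.03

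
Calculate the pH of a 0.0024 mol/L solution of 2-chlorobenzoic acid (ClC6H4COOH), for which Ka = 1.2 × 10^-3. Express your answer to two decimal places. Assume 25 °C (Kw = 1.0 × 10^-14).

pH = 2.92

ClC6H4COOH ⇌ ClC6H4COO- + H+
Ka = [H+]²/(0.0024 − [H+]) = 1.2 × 10^-3
The 5% rule fails; solving [H+]² + Ka·[H+] − Ka·C₀ = 0 exactly:
[H+] = [−0.0012 + √(0.0012² + 1.15e-05)]/2 = 1.20 × 10^-3 M
pH = −log[H+] = −log(1.20 × 10^-3) = 2.92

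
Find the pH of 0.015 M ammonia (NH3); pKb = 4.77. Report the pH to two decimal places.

pH = 10.70

NH3 + H2O ⇌ NH4+ + OH-
Kb = 10^(−4.77) = 1.70 × 10^-5
Kb = [OH-]²/(0.015 − [OH-]) = 1.70 × 10^-5
Since Kb ≪ C₀, [OH-] ≈ √(Kb·C₀) = 5.05 × 10^-4 M.
pOH = −log(5.05 × 10^-4) = 3.30; pH = 14.00 − 3.30 = 10.70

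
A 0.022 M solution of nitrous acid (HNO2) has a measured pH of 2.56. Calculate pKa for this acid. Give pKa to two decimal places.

[H+] = 10^(-2.56) = 2.75 × 10^-3 M
At equilibrium [HA] = 0.022 − 2.75 × 10^-3 = 1.92 × 10^-2 M
Ka = [H+][A-]/[HA] = (2.75 × 10^-3)² / 1.92 × 10^-2 = 3.94 × 10^-4
pKa = -log(3.94 × 10^-4) = 3.40

pKa = 3.40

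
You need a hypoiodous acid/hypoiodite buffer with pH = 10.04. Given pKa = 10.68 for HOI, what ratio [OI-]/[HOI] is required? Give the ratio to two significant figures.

pH = pKa + log(r) ⇒ log(r) = 10.04 − 10.68 = -0.64
r = [OI-]/[HOI] = 10^(-0.64) = 0.229

ratio = 0.23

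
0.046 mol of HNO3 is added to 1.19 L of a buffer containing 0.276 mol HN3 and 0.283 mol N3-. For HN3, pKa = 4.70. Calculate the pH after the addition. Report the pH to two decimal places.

After neutralization: n(HN3) = 0.322 mol, n(N3-) = 0.237 mol.
Henderson–Hasselbalch with mole ratio 0.237/0.322: pH = 4.70 + (-0.133)

pH = 4.57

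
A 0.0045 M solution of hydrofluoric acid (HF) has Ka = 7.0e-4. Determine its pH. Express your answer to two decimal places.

HF ⇌ F- + H+
Ka = [H+]²/(0.0045 − [H+]) = 7.0 × 10^-4
[H+] is not negligible relative to C₀; solve [H+]² + 0.0007·[H+] − 3.15e-06 = 0.
[H+] = (−Ka + √(Ka² + 4·Ka·C₀))/2 = 1.46 × 10^-3 M
pH = −log[H+] = −log(1.46 × 10^-3) = 2.84

pH = 2.84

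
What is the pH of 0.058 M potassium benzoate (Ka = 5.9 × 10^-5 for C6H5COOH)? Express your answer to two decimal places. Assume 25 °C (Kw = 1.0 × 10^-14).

pH = 8.50

C6H5COO- is the conjugate base of the weak acid C6H5COOH.
Kb = Kw/Ka = 1.0×10^-14 / 5.9 × 10^-5 = 1.69 × 10^-10
From the ICE table, Kb = [OH-]²/(0.058 − [OH-]) = 1.69 × 10^-10.
Neglecting [OH-] in the denominator: [OH-] = √(1.69 × 10^-10 × 0.058) = 3.13 × 10^-6 M
([OH-]/C₀ = 0.0054% < 5%, so the approximation holds.)
pOH = −log(3.13 × 10^-6) = 5.50; pH = 14.00 − 5.50 = 8.50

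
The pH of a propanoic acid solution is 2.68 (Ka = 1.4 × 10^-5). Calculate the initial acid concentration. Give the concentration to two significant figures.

C₀ = 3.1 × 10^-1 M

[H+] = 10^(-2.68) = 2.09 × 10^-3 M = x
Ka = x²/(C₀ − x) ⇒ C₀ = x + x²/Ka
C₀ = 2.09 × 10^-3 + (2.09 × 10^-3)²/(1.4 × 10^-5) = 3.14 × 10^-1 M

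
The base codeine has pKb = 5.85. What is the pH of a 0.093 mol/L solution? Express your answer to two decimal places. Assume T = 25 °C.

pH = 10.56

C18H21NO3 + H2O ⇌ C18H22NO3+ + OH-
Kb = 10^(−5.85) = 1.41 × 10^-6
From the ICE table, Kb = [OH-]²/(0.093 − [OH-]) = 1.41 × 10^-6.
Neglecting [OH-] in the denominator: [OH-] = √(1.41 × 10^-6 × 0.093) = 3.62 × 10^-4 M
pOH = 3.44, so pH = 14.00 − pOH = 10.56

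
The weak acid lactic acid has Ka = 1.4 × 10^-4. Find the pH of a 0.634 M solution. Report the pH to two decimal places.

pH = 2.03

CH3CH(OH)COOH ⇌ CH3CH(OH)COO- + H+
From the ICE table, Ka = x²/(0.634 − x) = 1.4 × 10^-4.
Neglecting x in the denominator: x = √(1.4 × 10^-4 × 0.634) = 9.42 × 10^-3 M
(x/C₀ = 1.5% < 5%, so the approximation holds.)
pH = −log(9.42 × 10^-3) = 2.03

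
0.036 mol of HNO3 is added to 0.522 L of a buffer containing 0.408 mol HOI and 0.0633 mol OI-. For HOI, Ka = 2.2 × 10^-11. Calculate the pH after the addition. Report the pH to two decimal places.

pH = 9.45

After neutralization: n(HOI) = 0.444 mol, n(OI-) = 0.0273 mol.
pKa = −log(2.2 × 10^-11) = 10.658
pH = pKa + log(n_OI-/n_HOI) = 10.658 + log(0.0273/0.444) = 10.658 + (-1.211)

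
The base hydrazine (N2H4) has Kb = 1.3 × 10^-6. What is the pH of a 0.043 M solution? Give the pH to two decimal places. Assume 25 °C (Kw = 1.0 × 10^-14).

N2H4 + H2O ⇌ N2H5+ + OH-
Kb = [OH-]²/(0.043 − [OH-]) = 1.3 × 10^-6
Assume [OH-] ≪ 0.043: [OH-] ≈ √(1.3 × 10^-6 × 0.043) = 2.36 × 10^-4 M
pOH = −log(2.36 × 10^-4) = 3.63; pH = 14.00 − 3.63 = 10.37

pH = 10.37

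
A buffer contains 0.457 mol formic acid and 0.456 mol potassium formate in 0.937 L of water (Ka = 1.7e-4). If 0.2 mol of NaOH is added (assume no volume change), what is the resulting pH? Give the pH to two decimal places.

After neutralization: n(HCOOH) = 0.257 mol, n(HCOO-) = 0.656 mol.
pKa = −log(1.7 × 10^-4) = 3.770
pH = pKa + log(n_HCOO-/n_HCOOH) = 3.770 + log(0.656/0.257) = 3.770 + (+0.407)

pH = 4.18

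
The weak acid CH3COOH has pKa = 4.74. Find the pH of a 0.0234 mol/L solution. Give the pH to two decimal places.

pH = 3.19

CH3COOH ⇌ CH3COO- + H+
Ka = 10^(−4.74) = 1.82 × 10^-5
From the ICE table, Ka = x²/(0.0234 − x) = 1.82 × 10^-5.
Neglecting x in the denominator: x = √(1.82 × 10^-5 × 0.0234) = 6.53 × 10^-4 M
pH = −log[H+] = −log(6.53 × 10^-4) = 3.19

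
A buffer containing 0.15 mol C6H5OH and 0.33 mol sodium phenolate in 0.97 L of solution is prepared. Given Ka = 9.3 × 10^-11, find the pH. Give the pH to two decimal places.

pKa = −log(9.3 × 10^-11) = 10.032
Using pH = pKa + log([base]/[acid]) with [base]/[acid] = 0.33/0.15:
pH = 10.032 + (+0.342) = 10.37

pH = 10.37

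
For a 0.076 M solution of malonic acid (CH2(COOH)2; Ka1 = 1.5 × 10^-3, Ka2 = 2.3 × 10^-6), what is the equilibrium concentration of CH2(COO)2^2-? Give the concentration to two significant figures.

First ionization gives [H+] ≈ [CH2(COOH)COO-] = 9.95 × 10^-3 M.
Second step: Ka2 = [H+][CH2(COO)2^2-]/[CH2(COOH)COO-] ≈ [CH2(COO)2^2-] (since [H+] ≈ [CH2(COOH)COO-]).
So [CH2(COO)2^2-] ≈ Ka2.

2.3 × 10^-6 M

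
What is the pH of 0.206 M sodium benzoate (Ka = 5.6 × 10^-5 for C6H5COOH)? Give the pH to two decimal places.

pH = 8.78

C6H5COO- is the conjugate base of the weak acid C6H5COOH.
Kb = Kw/Ka = 1.0×10^-14 / 5.6 × 10^-5 = 1.79 × 10^-10
Kb = x²/(0.206 − x) = 1.79 × 10^-10
Since Kb ≪ C₀, x ≈ √(Kb·C₀) = 6.07 × 10^-6 M.
Check: 0.0029% ionized — well under 5%, approximation valid.
pOH = 5.22, so pH = 14.00 − pOH = 8.78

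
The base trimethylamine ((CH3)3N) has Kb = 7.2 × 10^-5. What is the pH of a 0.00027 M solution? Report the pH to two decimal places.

(CH3)3N + H2O ⇌ (CH3)3NH+ + OH-
From the ICE table, Kb = [OH-]²/(0.00027 − [OH-]) = 7.2 × 10^-5.
The 5% rule fails; solving [OH-]² + Kb·[OH-] − Kb·C₀ = 0 exactly:
[OH-] = (−Kb + √(Kb² + 4·Kb·C₀))/2 = 1.08 × 10^-4 M
pOH = 3.97, so pH = 14.00 − pOH = 10.03

pH = 10.03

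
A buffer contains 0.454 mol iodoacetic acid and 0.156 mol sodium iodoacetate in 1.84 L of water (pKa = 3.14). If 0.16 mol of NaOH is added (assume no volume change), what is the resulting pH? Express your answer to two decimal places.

pH = 3.17

OH- converts ICH2COOH to ICH2COO-: ICH2COOH → 0.294 mol, ICH2COO- → 0.316 mol.
pH = pKa + log([A⁻]/[HA]) = 3.14 + log(0.316/0.294) = 3.14 +0.031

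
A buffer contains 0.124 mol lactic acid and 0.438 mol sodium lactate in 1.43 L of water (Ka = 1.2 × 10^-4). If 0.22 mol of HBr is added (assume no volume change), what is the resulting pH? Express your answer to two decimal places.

Added H+ converts CH3CH(OH)COO- to CH3CH(OH)COOH: CH3CH(OH)COOH → 0.344 mol, CH3CH(OH)COO- → 0.218 mol.
pKa = −log(1.2 × 10^-4) = 3.921
Henderson–Hasselbalch with mole ratio 0.218/0.344: pH = 3.921 + (-0.198)

pH = 3.72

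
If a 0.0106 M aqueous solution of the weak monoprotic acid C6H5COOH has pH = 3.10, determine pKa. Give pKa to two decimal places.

pKa = 4.19

[H+] = 10^(-3.10) = 7.94 × 10^-4 M
At equilibrium [HA] = 0.0106 − 7.94 × 10^-4 = 9.81 × 10^-3 M
Ka = [H+][A-]/[HA] = (7.94 × 10^-4)² / 9.81 × 10^-3 = 6.43 × 10^-5
pKa = -log(6.43 × 10^-5) = 4.19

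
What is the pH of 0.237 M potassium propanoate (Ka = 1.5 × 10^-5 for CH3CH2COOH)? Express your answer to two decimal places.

CH3CH2COO- is the conjugate base of the weak acid CH3CH2COOH.
Kb = Kw/Ka = 1.0×10^-14 / 1.5 × 10^-5 = 6.67 × 10^-10
From the ICE table, Kb = [OH-]²/(0.237 − [OH-]) = 6.67 × 10^-10.
Since Kb ≪ C₀, [OH-] ≈ √(Kb·C₀) = 1.26 × 10^-5 M.
([OH-]/C₀ = 0.0053% < 5%, so the approximation holds.)
pOH = 4.90, so pH = 14.00 − pOH = 9.10

pH = 9.10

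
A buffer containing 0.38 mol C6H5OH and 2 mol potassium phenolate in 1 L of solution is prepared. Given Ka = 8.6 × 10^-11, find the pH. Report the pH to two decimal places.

pKa = −log(8.6 × 10^-11) = 10.066
Henderson–Hasselbalch: pH = pKa + log([C6H5O-]/[C6H5OH]) = 10.066 + log(2/0.38)
pH = 10.066 + (+0.721) = 10.79

pH = 10.79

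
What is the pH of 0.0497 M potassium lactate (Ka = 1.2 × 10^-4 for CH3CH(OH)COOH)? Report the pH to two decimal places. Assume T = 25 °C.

pH = 8.31

CH3CH(OH)COO- is the conjugate base of the weak acid CH3CH(OH)COOH.
Kb = Kw/Ka = 1.0×10^-14 / 1.2 × 10^-4 = 8.33 × 10^-11
From the ICE table, Kb = [OH-]²/(0.0497 − [OH-]) = 8.33 × 10^-11.
Neglecting [OH-] in the denominator: [OH-] = √(8.33 × 10^-11 × 0.0497) = 2.03 × 10^-6 M
Check: 0.0041% ionized — well under 5%, approximation valid.
pOH = −log(2.03 × 10^-6) = 5.69; pH = 14.00 − 5.69 = 8.31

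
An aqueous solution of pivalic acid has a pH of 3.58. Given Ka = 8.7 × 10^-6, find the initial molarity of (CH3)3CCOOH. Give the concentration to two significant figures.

[H+] = 10^(-3.58) = 2.63 × 10^-4 M = x
Ka = x²/(C₀ − x) ⇒ C₀ = x + x²/Ka
C₀ = 2.63 × 10^-4 + (2.63 × 10^-4)²/(8.7 × 10^-6) = 8.21 × 10^-3 M

C₀ = 8.2 × 10^-3 M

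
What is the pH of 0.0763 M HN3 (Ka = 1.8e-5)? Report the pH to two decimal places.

pH = 2.93

HN3 ⇌ N3- + H+
Let x = [H+] at equilibrium. Ka = x²/(0.0763 − x).
Since Ka ≪ C₀, x ≈ √(Ka·C₀) = 1.17 × 10^-3 M.
pH = −log[H+] = −log(1.17 × 10^-3) = 2.93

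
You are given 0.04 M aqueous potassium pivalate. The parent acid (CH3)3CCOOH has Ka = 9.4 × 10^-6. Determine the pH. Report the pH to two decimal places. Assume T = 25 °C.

pH = 8.81

(CH3)3CCOO- is the conjugate base of the weak acid (CH3)3CCOOH.
Kb = Kw/Ka = 1.0×10^-14 / 9.4 × 10^-6 = 1.06 × 10^-9
From the ICE table, Kb = [OH-]²/(0.04 − [OH-]) = 1.06 × 10^-9.
Assume [OH-] ≪ 0.04: [OH-] ≈ √(1.06 × 10^-9 × 0.04) = 6.51 × 10^-6 M
Check: 0.016% ionized — well under 5%, approximation valid.
pOH = 5.19, so pH = 14.00 − pOH = 8.81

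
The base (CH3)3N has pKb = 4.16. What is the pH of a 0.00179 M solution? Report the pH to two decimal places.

(CH3)3N + H2O ⇌ (CH3)3NH+ + OH-
Kb = 10^(−4.16) = 6.92 × 10^-5
Kb = [OH-]²/(0.00179 − [OH-]) = 6.92 × 10^-5
[OH-] is not negligible relative to C₀; solve [OH-]² + 6.92e-05·[OH-] − 1.24e-07 = 0.
[OH-] = (−Kb + √(Kb² + 4·Kb·C₀))/2 = 3.19 × 10^-4 M
pOH = −log(3.19 × 10^-4) = 3.50; pH = 14.00 − 3.50 = 10.50

pH = 10.50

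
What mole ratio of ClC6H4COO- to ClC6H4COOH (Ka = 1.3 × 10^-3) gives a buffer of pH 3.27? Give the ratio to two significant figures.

ratio = 2.4

pKa = -log(1.3 × 10^-3) = 2.886
pH = pKa + log(r) ⇒ log(r) = 3.27 − 2.886 = +0.384
r = [ClC6H4COO-]/[ClC6H4COOH] = 10^(+0.384) = 2.42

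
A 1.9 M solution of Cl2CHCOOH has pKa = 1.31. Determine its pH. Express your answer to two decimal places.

pH = 0.55

Cl2CHCOOH ⇌ Cl2CHCOO- + H+
Ka = 10^(−1.31) = 4.90 × 10^-2
Ka = x²/(1.9 − x) = 4.90 × 10^-2
The 5% rule fails; solving x² + Ka·x − Ka·C₀ = 0 exactly:
x = (−Ka + √(Ka² + 4·Ka·C₀))/2 = 2.82 × 10^-1 M
pH = −log(2.82 × 10^-1) = 0.55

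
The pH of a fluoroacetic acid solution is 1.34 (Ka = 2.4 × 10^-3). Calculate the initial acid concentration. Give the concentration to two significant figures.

C₀ = 9.2 × 10^-1 M

[H+] = 10^(-1.34) = 4.57 × 10^-2 M = x
Ka = x²/(C₀ − x) ⇒ C₀ = x + x²/Ka
C₀ = 4.57 × 10^-2 + (4.57 × 10^-2)²/(2.4 × 10^-3) = 9.16 × 10^-1 M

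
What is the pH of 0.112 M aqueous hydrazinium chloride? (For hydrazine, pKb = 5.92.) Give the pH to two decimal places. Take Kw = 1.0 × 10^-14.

pH = 4.52

N2H5+ is the conjugate acid of the weak base N2H4.
Kb = 10^(−5.92) = 1.20 × 10^-6
Ka = Kw/Kb = 1.0×10^-14 / 1.20 × 10^-6 = 8.33 × 10^-9
Ka = [H+]²/(0.112 − [H+]) = 8.33 × 10^-9
Since Ka ≪ C₀, [H+] ≈ √(Ka·C₀) = 3.05 × 10^-5 M.
pH = −log(3.05 × 10^-5) = 4.52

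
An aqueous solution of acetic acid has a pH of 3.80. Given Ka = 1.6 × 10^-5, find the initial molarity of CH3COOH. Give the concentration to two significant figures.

[H+] = 10^(-3.80) = 1.58 × 10^-4 M = x
Ka = x²/(C₀ − x) ⇒ C₀ = x + x²/Ka
C₀ = 1.58 × 10^-4 + (1.58 × 10^-4)²/(1.6 × 10^-5) = 1.72 × 10^-3 M

C₀ = 1.7 × 10^-3 M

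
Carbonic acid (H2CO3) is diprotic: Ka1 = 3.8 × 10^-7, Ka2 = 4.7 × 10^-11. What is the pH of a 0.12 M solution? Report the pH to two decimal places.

Since Ka1 ≫ Ka2, the first ionization dominates [H+].
Ka1 = x²/(0.12 − x) = 3.8 × 10^-7
x ≈ √(3.8 × 10^-7 × 0.12) = 2.14 × 10^-4 M
pH = −log(2.14 × 10^-4) = 3.67

pH = 3.67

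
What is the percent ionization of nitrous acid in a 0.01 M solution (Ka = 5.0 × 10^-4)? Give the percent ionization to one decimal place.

20.0%

HNO2 ⇌ NO2- + H+; let x = [H+] at equilibrium.
Solve x² + 0.0005x − 5e-06 = 0 → x = 2.00 × 10^-3 M
Fraction ionized = 2.00 × 10^-3 / 0.01 = 0.2000 → 20.0%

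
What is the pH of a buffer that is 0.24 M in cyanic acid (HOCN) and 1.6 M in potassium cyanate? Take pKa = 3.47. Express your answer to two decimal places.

pH = pKa + log([A⁻]/[HA]) = 3.47 + log(1.6/0.24)
pH = 3.47 + (+0.824) = 4.29

pH = 4.29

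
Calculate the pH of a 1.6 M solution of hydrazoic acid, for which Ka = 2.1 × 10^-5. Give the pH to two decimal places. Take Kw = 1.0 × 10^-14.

HN3 ⇌ N3- + H+
Ka = [H+]²/(1.6 − [H+]) = 2.1 × 10^-5
Assume [H+] ≪ 1.6: [H+] ≈ √(2.1 × 10^-5 × 1.6) = 5.80 × 10^-3 M
Check: 0.36% ionized — well under 5%, approximation valid.
pH = −log[H+] = −log(5.80 × 10^-3) = 2.24

pH = 2.24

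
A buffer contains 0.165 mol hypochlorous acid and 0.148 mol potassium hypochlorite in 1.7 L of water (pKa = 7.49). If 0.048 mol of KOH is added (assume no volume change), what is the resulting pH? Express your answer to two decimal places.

OH- converts HOCl to OCl-: HOCl → 0.117 mol, OCl- → 0.196 mol.
Henderson–Hasselbalch with mole ratio 0.196/0.117: pH = 7.49 + (+0.224)

pH = 7.71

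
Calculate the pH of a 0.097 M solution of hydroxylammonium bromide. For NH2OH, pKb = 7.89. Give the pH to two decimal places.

pH = 3.56

NH3OH+ is the conjugate acid of the weak base NH2OH.
Kb = 10^(−7.89) = 1.29 × 10^-8
Ka = Kw/Kb = 1.0×10^-14 / 1.29 × 10^-8 = 7.75 × 10^-7
Ka = x²/(0.097 − x) = 7.75 × 10^-7
Since Ka ≪ C₀, x ≈ √(Ka·C₀) = 2.74 × 10^-4 M.
(x/C₀ = 0.28% < 5%, so the approximation holds.)
pH = −log(2.74 × 10^-4) = 3.56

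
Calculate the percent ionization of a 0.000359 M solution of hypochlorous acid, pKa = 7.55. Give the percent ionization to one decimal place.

0.9%

HOCl ⇌ OCl- + H+; let x = [H+] at equilibrium.
Ka = 10^(−7.55) = 2.82 × 10^-8
x ≈ √(Ka·C₀) = √(2.82 × 10^-8 × 0.000359) = 3.18 × 10^-6 M
Fraction ionized = 3.18 × 10^-6 / 0.000359 = 0.0089 → 0.9%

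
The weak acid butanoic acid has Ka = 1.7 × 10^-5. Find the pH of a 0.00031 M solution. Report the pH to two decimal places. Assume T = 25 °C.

pH = 4.19

CH3(CH2)2COOH ⇌ CH3(CH2)2COO- + H+
Ka = x²/(0.00031 − x) = 1.7 × 10^-5
x is not negligible relative to C₀; solve x² + 1.7e-05·x − 5.27e-09 = 0.
x = [−1.7e-05 + √(1.7e-05² + 2.11e-08)]/2 = 6.46 × 10^-5 M
pH = −log(6.46 × 10^-5) = 4.19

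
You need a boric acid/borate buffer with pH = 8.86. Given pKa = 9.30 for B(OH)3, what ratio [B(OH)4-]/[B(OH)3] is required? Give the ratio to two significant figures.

pH = pKa + log(r) ⇒ log(r) = 8.86 − 9.30 = -0.44
r = [B(OH)4-]/[B(OH)3] = 10^(-0.44) = 0.363

ratio = 0.36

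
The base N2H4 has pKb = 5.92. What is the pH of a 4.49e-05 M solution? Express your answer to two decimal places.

N2H4 + H2O ⇌ N2H5+ + OH-
Kb = 10^(−5.92) = 1.20 × 10^-6
Kb = [OH-]²/(4.49e-05 − [OH-]) = 1.20 × 10^-6
[OH-] is not negligible relative to C₀; solve [OH-]² + 1.2e-06·[OH-] − 5.39e-11 = 0.
[OH-] = (−Kb + √(Kb² + 4·Kb·C₀))/2 = 6.76 × 10^-6 M
pOH = 5.17, so pH = 14.00 − pOH = 8.83

pH = 8.83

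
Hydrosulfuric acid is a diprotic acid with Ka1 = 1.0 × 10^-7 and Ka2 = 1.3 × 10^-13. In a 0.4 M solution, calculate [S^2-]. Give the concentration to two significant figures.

First ionization gives [H+] ≈ [HS-] = 2.00 × 10^-4 M.
Second step: Ka2 = [H+][S^2-]/[HS-] ≈ [S^2-] (since [H+] ≈ [HS-]).
So [S^2-] ≈ Ka2.

1.3 × 10^-13 M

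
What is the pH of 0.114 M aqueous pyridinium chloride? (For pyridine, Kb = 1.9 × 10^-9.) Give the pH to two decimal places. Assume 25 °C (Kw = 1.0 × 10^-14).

C5H5NH+ is the conjugate acid of the weak base C5H5N.
Ka = Kw/Kb = 1.0×10^-14 / 1.9 × 10^-9 = 5.26 × 10^-6
From the ICE table, Ka = x²/(0.114 − x) = 5.26 × 10^-6.
Assume x ≪ 0.114: x ≈ √(5.26 × 10^-6 × 0.114) = 7.74 × 10^-4 M
pH = −log[H+] = −log(7.74 × 10^-4) = 3.11

pH = 3.11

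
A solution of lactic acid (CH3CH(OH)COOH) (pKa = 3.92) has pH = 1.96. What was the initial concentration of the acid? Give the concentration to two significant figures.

[H+] = 10^(-1.96) = 1.10 × 10^-2 M = x
Ka = 10^(−3.92) = 1.20 × 10^-4
Ka = x²/(C₀ − x) ⇒ C₀ = x + x²/Ka
C₀ = 1.10 × 10^-2 + (1.10 × 10^-2)²/(1.20 × 10^-4) = 1.02 M

C₀ = 1.0 M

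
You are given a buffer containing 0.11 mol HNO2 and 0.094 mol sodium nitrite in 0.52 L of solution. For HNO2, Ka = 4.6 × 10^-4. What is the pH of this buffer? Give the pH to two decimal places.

pH = 3.27

pKa = −log(4.6 × 10^-4) = 3.337
Henderson–Hasselbalch: pH = pKa + log([NO2-]/[HNO2]) = 3.337 + log(0.094/0.11)
pH = 3.337 + (-0.068) = 3.27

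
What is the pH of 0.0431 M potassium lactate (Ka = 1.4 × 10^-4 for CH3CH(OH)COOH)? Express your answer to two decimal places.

CH3CH(OH)COO- is the conjugate base of the weak acid CH3CH(OH)COOH.
Kb = Kw/Ka = 1.0×10^-14 / 1.4 × 10^-4 = 7.14 × 10^-11
Let x = [OH-] at equilibrium. Kb = x²/(0.0431 − x).
Assume x ≪ 0.0431: x ≈ √(7.14 × 10^-11 × 0.0431) = 1.75 × 10^-6 M
(x/C₀ = 0.0041% < 5%, so the approximation holds.)
pOH = −log(1.75 × 10^-6) = 5.76; pH = 14.00 − 5.76 = 8.24

pH = 8.24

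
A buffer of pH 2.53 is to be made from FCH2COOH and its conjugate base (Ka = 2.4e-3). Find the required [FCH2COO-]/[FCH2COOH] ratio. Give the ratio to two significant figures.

ratio = 0.81

pKa = -log(2.4 × 10^-3) = 2.620
pH = pKa + log(r) ⇒ log(r) = 2.53 − 2.620 = -0.090
r = [FCH2COO-]/[FCH2COOH] = 10^(-0.090) = 0.813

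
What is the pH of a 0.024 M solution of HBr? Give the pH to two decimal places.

pH = 1.62

HBr is a strong acid and dissociates completely, so [H+] = 0.024 M.
pH = -log(0.024) = 1.62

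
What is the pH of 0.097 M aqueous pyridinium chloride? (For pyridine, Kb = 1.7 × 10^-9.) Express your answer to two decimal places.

C5H5NH+ is the conjugate acid of the weak base C5H5N.
Ka = Kw/Kb = 1.0×10^-14 / 1.7 × 10^-9 = 5.88 × 10^-6
Ka = [H+]²/(0.097 − [H+]) = 5.88 × 10^-6
Since Ka ≪ C₀, [H+] ≈ √(Ka·C₀) = 7.55 × 10^-4 M.
pH = −log(7.55 × 10^-4) = 3.12

pH = 3.12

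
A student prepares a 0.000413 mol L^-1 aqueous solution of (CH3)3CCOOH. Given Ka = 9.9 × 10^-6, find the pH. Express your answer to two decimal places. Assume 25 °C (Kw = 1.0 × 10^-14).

pH = 4.23

(CH3)3CCOOH ⇌ (CH3)3CCOO- + H+
From the ICE table, Ka = [H+]²/(0.000413 − [H+]) = 9.9 × 10^-6.
The 5% rule fails; solving [H+]² + Ka·[H+] − Ka·C₀ = 0 exactly:
[H+] = [−9.9e-06 + √(9.9e-06² + 1.64e-08)]/2 = 5.92 × 10^-5 M
pH = −log(5.92 × 10^-5) = 4.23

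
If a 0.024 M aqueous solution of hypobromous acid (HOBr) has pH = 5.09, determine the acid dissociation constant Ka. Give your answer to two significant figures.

Ka = 2.8 × 10^-9

[H+] = 10^(-5.09) = 8.13 × 10^-6 M
At equilibrium [HA] = 0.024 − 8.13 × 10^-6 = 2.40 × 10^-2 M
Ka = [H+][A-]/[HA] = (8.13 × 10^-6)² / 2.40 × 10^-2 = 2.8 × 10^-9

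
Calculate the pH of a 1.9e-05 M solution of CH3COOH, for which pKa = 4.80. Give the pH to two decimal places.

CH3COOH ⇌ CH3COO- + H+
Ka = 10^(−4.80) = 1.58 × 10^-5
From the ICE table, Ka = x²/(1.9e-05 − x) = 1.58 × 10^-5.
Here C₀/Ka ≈ 1.2, so the small-x approximation fails. Use the quadratic:
x = (−Ka + √(Ka² + 4·Ka·C₀))/2 = 1.11 × 10^-5 M
pH = −log[H+] = −log(1.11 × 10^-5) = 4.95

pH = 4.95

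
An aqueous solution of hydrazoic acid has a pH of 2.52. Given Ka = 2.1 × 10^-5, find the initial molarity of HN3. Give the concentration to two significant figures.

[H+] = 10^(-2.52) = 3.02 × 10^-3 M = x
Ka = x²/(C₀ − x) ⇒ C₀ = x + x²/Ka
C₀ = 3.02 × 10^-3 + (3.02 × 10^-3)²/(2.1 × 10^-5) = 4.37 × 10^-1 M

C₀ = 4.4 × 10^-1 M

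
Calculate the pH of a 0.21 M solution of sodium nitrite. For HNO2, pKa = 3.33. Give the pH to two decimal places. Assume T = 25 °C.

pH = 8.33

NO2- is the conjugate base of the weak acid HNO2.
Ka = 10^(−3.33) = 4.68 × 10^-4
Kb = Kw/Ka = 1.0×10^-14 / 4.68 × 10^-4 = 2.14 × 10^-11
Kb = [OH-]²/(0.21 − [OH-]) = 2.14 × 10^-11
Neglecting [OH-] in the denominator: [OH-] = √(2.14 × 10^-11 × 0.21) = 2.12 × 10^-6 M
Check: 0.001% ionized — well under 5%, approximation valid.
pOH = 5.67, so pH = 14.00 − pOH = 8.33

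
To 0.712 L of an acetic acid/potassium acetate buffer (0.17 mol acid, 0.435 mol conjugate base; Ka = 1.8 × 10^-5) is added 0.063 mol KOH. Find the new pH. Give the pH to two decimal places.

OH- converts CH3COOH to CH3COO-: CH3COOH → 0.107 mol, CH3COO- → 0.498 mol.
pKa = −log(1.8 × 10^-5) = 4.745
pH = pKa + log([A⁻]/[HA]) = 4.745 + log(0.498/0.107) = 4.745 +0.668

pH = 5.41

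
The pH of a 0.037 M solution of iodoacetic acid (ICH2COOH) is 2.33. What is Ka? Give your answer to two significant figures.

Ka = 6.8 × 10^-4

[H+] = 10^(-2.33) = 4.68 × 10^-3 M
At equilibrium [HA] = 0.037 − 4.68 × 10^-3 = 3.23 × 10^-2 M
Ka = [H+][A-]/[HA] = (4.68 × 10^-3)² / 3.23 × 10^-2 = 6.8 × 10^-4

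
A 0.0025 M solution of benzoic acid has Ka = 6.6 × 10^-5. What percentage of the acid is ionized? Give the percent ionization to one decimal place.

C6H5COOH ⇌ C6H5COO- + H+; let x = [H+] at equilibrium.
Solve x² + 6.6e-05x − 1.65e-07 = 0 → x = 3.75 × 10^-4 M
Fraction ionized = 3.75 × 10^-4 / 0.0025 = 0.1500 → 15.0%

15.0%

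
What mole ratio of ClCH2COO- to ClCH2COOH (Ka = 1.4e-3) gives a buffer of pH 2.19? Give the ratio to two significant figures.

pKa = -log(1.4 × 10^-3) = 2.854
pH = pKa + log(r) ⇒ log(r) = 2.19 − 2.854 = -0.664
r = [ClCH2COO-]/[ClCH2COOH] = 10^(-0.664) = 0.217

ratio = 0.22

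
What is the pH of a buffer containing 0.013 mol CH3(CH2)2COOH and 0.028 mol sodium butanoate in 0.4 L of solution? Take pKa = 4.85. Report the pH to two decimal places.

pH = 5.18

Henderson–Hasselbalch: pH = pKa + log([CH3(CH2)2COO-]/[CH3(CH2)2COOH]) = 4.85 + log(0.028/0.013)
pH = 4.85 + (+0.333) = 5.18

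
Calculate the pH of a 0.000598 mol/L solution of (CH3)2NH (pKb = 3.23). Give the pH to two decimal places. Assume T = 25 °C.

pH = 10.57

(CH3)2NH + H2O ⇌ (CH3)2NH2+ + OH-
Kb = 10^(−3.23) = 5.89 × 10^-4
Let x = [OH-] at equilibrium. Kb = x²/(0.000598 − x).
The 5% rule fails; solving x² + Kb·x − Kb·C₀ = 0 exactly:
x = [−0.000589 + √(0.000589² + 1.41e-06)]/2 = 3.68 × 10^-4 M
pOH = −log(3.68 × 10^-4) = 3.43; pH = 14.00 − 3.43 = 10.57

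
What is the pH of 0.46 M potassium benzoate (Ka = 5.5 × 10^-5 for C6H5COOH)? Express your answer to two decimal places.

C6H5COO- is the conjugate base of the weak acid C6H5COOH.
Kb = Kw/Ka = 1.0×10^-14 / 5.5 × 10^-5 = 1.82 × 10^-10
From the ICE table, Kb = x²/(0.46 − x) = 1.82 × 10^-10.
Since Kb ≪ C₀, x ≈ √(Kb·C₀) = 9.15 × 10^-6 M.
pOH = 5.04, so pH = 14.00 − pOH = 8.96

pH = 8.96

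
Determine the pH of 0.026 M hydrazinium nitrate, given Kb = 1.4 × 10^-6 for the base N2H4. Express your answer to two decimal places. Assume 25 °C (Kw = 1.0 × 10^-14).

N2H5+ is the conjugate acid of the weak base N2H4.
Ka = Kw/Kb = 1.0×10^-14 / 1.4 × 10^-6 = 7.14 × 10^-9
Ka = x²/(0.026 − x) = 7.14 × 10^-9
Neglecting x in the denominator: x = √(7.14 × 10^-9 × 0.026) = 1.36 × 10^-5 M
pH = −log(1.36 × 10^-5) = 4.87

pH = 4.87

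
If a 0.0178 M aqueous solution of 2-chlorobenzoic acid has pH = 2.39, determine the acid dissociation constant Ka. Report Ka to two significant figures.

Ka = 1.2 × 10^-3

[H+] = 10^(-2.39) = 4.07 × 10^-3 M
At equilibrium [HA] = 0.0178 − 4.07 × 10^-3 = 1.37 × 10^-2 M
Ka = [H+][A-]/[HA] = (4.07 × 10^-3)² / 1.37 × 10^-2 = 1.2 × 10^-3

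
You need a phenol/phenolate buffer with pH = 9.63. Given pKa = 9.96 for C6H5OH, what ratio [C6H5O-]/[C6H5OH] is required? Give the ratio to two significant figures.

pH = pKa + log(r) ⇒ log(r) = 9.63 − 9.96 = -0.33
r = [C6H5O-]/[C6H5OH] = 10^(-0.33) = 0.468

ratio = 0.47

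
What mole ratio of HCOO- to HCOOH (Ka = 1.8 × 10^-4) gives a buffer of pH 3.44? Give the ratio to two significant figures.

ratio = 0.50

pKa = -log(1.8 × 10^-4) = 3.745
pH = pKa + log(r) ⇒ log(r) = 3.44 − 3.745 = -0.305
r = [HCOO-]/[HCOOH] = 10^(-0.305) = 0.495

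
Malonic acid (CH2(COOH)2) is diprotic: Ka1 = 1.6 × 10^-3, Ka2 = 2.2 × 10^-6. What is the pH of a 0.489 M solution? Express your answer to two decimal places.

pH = 1.57

Ka1 ≫ Ka2, so treat the first dissociation as the only significant source of H+.
Ka1 = x²/(0.489 − x) = 1.6 × 10^-3
Solving the quadratic: x = (−Ka1 + √(Ka1² + 4·Ka1·C₀))/2 = 2.72 × 10^-2 M
pH = −log(2.72 × 10^-2) = 1.57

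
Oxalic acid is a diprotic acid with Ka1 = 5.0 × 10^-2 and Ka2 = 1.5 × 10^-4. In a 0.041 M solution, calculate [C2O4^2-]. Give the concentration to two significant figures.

1.5 × 10^-4 M

First ionization gives [H+] ≈ [HC2O4-] = 2.67 × 10^-2 M.
Second step: Ka2 = [H+][C2O4^2-]/[HC2O4-] ≈ [C2O4^2-] (since [H+] ≈ [HC2O4-]).
So [C2O4^2-] ≈ Ka2.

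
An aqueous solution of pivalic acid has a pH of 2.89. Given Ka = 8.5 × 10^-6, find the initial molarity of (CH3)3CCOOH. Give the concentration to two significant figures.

C₀ = 2.0 × 10^-1 M

[H+] = 10^(-2.89) = 1.29 × 10^-3 M = x
Ka = x²/(C₀ − x) ⇒ C₀ = x + x²/Ka
C₀ = 1.29 × 10^-3 + (1.29 × 10^-3)²/(8.5 × 10^-6) = 1.97 × 10^-1 M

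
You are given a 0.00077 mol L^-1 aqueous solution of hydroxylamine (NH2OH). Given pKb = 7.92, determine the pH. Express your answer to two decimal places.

pH = 8.48

NH2OH + H2O ⇌ NH3OH+ + OH-
Kb = 10^(−7.92) = 1.20 × 10^-8
From the ICE table, Kb = [OH-]²/(0.00077 − [OH-]) = 1.20 × 10^-8.
Since Kb ≪ C₀, [OH-] ≈ √(Kb·C₀) = 3.04 × 10^-6 M.
pOH = −log(3.04 × 10^-6) = 5.52; pH = 14.00 − 5.52 = 8.48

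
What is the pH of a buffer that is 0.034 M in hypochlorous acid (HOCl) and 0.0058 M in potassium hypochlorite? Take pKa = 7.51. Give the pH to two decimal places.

Using pH = pKa + log([base]/[acid]) with [base]/[acid] = 0.0058/0.034:
pH = 7.51 + (-0.768) = 6.74

pH = 6.74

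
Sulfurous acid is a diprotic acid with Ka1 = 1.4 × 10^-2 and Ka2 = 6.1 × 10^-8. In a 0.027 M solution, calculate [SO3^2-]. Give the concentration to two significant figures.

First ionization gives [H+] ≈ [HSO3-] = 1.37 × 10^-2 M.
Second step: Ka2 = [H+][SO3^2-]/[HSO3-] ≈ [SO3^2-] (since [H+] ≈ [HSO3-]).
So [SO3^2-] ≈ Ka2.

6.1 × 10^-8 M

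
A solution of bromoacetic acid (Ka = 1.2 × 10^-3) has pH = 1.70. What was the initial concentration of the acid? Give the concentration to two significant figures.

C₀ = 3.5 × 10^-1 M

[H+] = 10^(-1.70) = 2.00 × 10^-2 M = x
Ka = x²/(C₀ − x) ⇒ C₀ = x + x²/Ka
C₀ = 2.00 × 10^-2 + (2.00 × 10^-2)²/(1.2 × 10^-3) = 3.53 × 10^-1 M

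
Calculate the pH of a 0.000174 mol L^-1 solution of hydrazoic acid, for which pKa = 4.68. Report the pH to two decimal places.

pH = 4.29

HN3 ⇌ N3- + H+
Ka = 10^(−4.68) = 2.09 × 10^-5
Ka = [H+]²/(0.000174 − [H+]) = 2.09 × 10^-5
[H+] is not negligible relative to C₀; solve [H+]² + 2.09e-05·[H+] − 3.64e-09 = 0.
[H+] = [−2.09e-05 + √(2.09e-05² + 1.45e-08)]/2 = 5.08 × 10^-5 M
pH = −log[H+] = −log(5.08 × 10^-5) = 4.29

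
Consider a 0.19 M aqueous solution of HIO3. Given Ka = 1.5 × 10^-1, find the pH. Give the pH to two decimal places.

HIO3 ⇌ IO3- + H+
Ka = [H+]²/(0.19 − [H+]) = 1.5 × 10^-1
The 5% rule fails; solving [H+]² + Ka·[H+] − Ka·C₀ = 0 exactly:
[H+] = (−Ka + √(Ka² + 4·Ka·C₀))/2 = 1.10 × 10^-1 M
pH = −log(1.10 × 10^-1) = 0.96

pH = 0.96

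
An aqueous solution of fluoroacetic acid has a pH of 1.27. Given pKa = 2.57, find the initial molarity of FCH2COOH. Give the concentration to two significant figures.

C₀ = 1.1 M

[H+] = 10^(-1.27) = 5.37 × 10^-2 M = x
Ka = 10^(−2.57) = 2.69 × 10^-3
Ka = x²/(C₀ − x) ⇒ C₀ = x + x²/Ka
C₀ = 5.37 × 10^-2 + (5.37 × 10^-2)²/(2.69 × 10^-3) = 1.13 M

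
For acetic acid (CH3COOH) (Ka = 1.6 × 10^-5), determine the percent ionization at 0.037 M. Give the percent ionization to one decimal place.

2.1%

CH3COOH ⇌ CH3COO- + H+; let x = [H+] at equilibrium.
x ≈ √(Ka·C₀) = √(1.6 × 10^-5 × 0.037) = 7.69 × 10^-4 M
Fraction ionized = 7.69 × 10^-4 / 0.037 = 0.0208 → 2.1%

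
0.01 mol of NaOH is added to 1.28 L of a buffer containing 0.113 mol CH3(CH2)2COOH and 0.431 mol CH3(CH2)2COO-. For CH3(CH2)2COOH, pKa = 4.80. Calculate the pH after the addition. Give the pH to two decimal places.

OH- converts CH3(CH2)2COOH to CH3(CH2)2COO-: CH3(CH2)2COOH → 0.103 mol, CH3(CH2)2COO- → 0.441 mol.
Henderson–Hasselbalch with mole ratio 0.441/0.103: pH = 4.80 + (+0.632)

pH = 5.43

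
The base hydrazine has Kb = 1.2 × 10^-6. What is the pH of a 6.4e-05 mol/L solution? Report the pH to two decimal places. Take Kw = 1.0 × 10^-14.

pH = 8.91

N2H4 + H2O ⇌ N2H5+ + OH-
From the ICE table, Kb = x²/(6.4e-05 − x) = 1.2 × 10^-6.
Here C₀/Kb ≈ 53.3, so the small-x approximation fails. Use the quadratic:
x = (−Kb + √(Kb² + 4·Kb·C₀))/2 = 8.18 × 10^-6 M
pOH = −log(8.18 × 10^-6) = 5.09; pH = 14.00 − 5.09 = 8.91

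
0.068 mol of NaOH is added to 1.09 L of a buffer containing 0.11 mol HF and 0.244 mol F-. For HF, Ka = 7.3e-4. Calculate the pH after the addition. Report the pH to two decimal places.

After neutralization: n(HF) = 0.042 mol, n(F-) = 0.312 mol.
pKa = −log(7.3 × 10^-4) = 3.137
pH = pKa + log([A⁻]/[HA]) = 3.137 + log(0.312/0.042) = 3.137 +0.871

pH = 4.01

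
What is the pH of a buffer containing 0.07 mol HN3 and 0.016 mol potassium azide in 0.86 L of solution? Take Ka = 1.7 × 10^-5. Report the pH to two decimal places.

pKa = −log(1.7 × 10^-5) = 4.770
Henderson–Hasselbalch: pH = pKa + log([N3-]/[HN3]) = 4.770 + log(0.016/0.07)
pH = 4.770 + (-0.641) = 4.13

pH = 4.13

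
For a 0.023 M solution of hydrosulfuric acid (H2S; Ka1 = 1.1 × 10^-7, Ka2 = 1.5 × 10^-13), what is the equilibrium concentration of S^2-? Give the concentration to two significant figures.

1.5 × 10^-13 M

First ionization gives [H+] ≈ [HS-] = 5.03 × 10^-5 M.
Second step: Ka2 = [H+][S^2-]/[HS-] ≈ [S^2-] (since [H+] ≈ [HS-]).
So [S^2-] ≈ Ka2.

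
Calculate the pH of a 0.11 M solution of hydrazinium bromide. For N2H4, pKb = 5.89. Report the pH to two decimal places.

pH = 4.53

N2H5+ is the conjugate acid of the weak base N2H4.
Kb = 10^(−5.89) = 1.29 × 10^-6
Ka = Kw/Kb = 1.0×10^-14 / 1.29 × 10^-6 = 7.75 × 10^-9
Ka = x²/(0.11 − x) = 7.75 × 10^-9
Assume x ≪ 0.11: x ≈ √(7.75 × 10^-9 × 0.11) = 2.92 × 10^-5 M
(x/C₀ = 0.027% < 5%, so the approximation holds.)
pH = −log[H+] = −log(2.92 × 10^-5) = 4.53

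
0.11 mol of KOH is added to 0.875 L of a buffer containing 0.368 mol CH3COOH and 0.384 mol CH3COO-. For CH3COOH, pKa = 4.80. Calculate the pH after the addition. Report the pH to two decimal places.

OH- converts CH3COOH to CH3COO-: CH3COOH → 0.258 mol, CH3COO- → 0.494 mol.
pH = pKa + log(n_CH3COO-/n_CH3COOH) = 4.80 + log(0.494/0.258) = 4.80 + (+0.282)

pH = 5.08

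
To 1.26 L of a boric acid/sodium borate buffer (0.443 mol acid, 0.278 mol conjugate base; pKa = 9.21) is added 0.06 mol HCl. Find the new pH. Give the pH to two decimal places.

pH = 8.85

Added H+ converts B(OH)4- to B(OH)3: B(OH)3 → 0.503 mol, B(OH)4- → 0.218 mol.
pH = pKa + log(n_B(OH)4-/n_B(OH)3) = 9.21 + log(0.218/0.503) = 9.21 + (-0.363)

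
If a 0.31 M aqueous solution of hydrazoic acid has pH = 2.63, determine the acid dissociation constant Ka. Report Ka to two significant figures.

Ka = 1.8 × 10^-5

[H+] = 10^(-2.63) = 2.34 × 10^-3 M
At equilibrium [HA] = 0.31 − 2.34 × 10^-3 = 3.08 × 10^-1 M
Ka = [H+][A-]/[HA] = (2.34 × 10^-3)² / 3.08 × 10^-1 = 1.8 × 10^-5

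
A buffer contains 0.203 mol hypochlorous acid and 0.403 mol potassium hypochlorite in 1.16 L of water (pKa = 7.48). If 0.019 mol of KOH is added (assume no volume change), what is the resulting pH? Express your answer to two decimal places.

After neutralization: n(HOCl) = 0.184 mol, n(OCl-) = 0.422 mol.
Henderson–Hasselbalch with mole ratio 0.422/0.184: pH = 7.48 + (+0.360)

pH = 7.84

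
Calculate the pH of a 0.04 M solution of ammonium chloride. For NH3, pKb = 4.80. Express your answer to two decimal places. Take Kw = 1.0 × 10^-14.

NH4+ is the conjugate acid of the weak base NH3.
Kb = 10^(−4.80) = 1.58 × 10^-5
Ka = Kw/Kb = 1.0×10^-14 / 1.58 × 10^-5 = 6.33 × 10^-10
From the ICE table, Ka = x²/(0.04 − x) = 6.33 × 10^-10.
Since Ka ≪ C₀, x ≈ √(Ka·C₀) = 5.03 × 10^-6 M.
(x/C₀ = 0.013% < 5%, so the approximation holds.)
pH = −log[H+] = −log(5.03 × 10^-6) = 5.30

pH = 5.30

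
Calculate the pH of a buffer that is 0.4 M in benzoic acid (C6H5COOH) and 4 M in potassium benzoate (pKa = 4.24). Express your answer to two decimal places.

pH = 5.24

pH = pKa + log([A⁻]/[HA]) = 4.24 + log(4/0.4)
pH = 4.24 + (+1.000) = 5.24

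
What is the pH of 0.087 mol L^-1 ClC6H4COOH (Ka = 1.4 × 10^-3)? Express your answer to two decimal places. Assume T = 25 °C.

pH = 1.98

ClC6H4COOH ⇌ ClC6H4COO- + H+
Ka = [H+]²/(0.087 − [H+]) = 1.4 × 10^-3
Here C₀/Ka ≈ 62.1, so the small-[H+] approximation fails. Use the quadratic:
[H+] = (−Ka + √(Ka² + 4·Ka·C₀))/2 = 1.04 × 10^-2 M
pH = −log[H+] = −log(1.04 × 10^-2) = 1.98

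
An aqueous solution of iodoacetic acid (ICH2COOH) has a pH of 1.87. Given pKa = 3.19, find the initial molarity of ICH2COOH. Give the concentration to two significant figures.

C₀ = 3.0 × 10^-1 M

[H+] = 10^(-1.87) = 1.35 × 10^-2 M = x
Ka = 10^(−3.19) = 6.46 × 10^-4
Ka = x²/(C₀ − x) ⇒ C₀ = x + x²/Ka
C₀ = 1.35 × 10^-2 + (1.35 × 10^-2)²/(6.46 × 10^-4) = 2.96 × 10^-1 M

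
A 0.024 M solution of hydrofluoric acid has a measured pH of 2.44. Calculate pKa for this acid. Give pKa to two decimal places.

[H+] = 10^(-2.44) = 3.63 × 10^-3 M
At equilibrium [HA] = 0.024 − 3.63 × 10^-3 = 2.04 × 10^-2 M
Ka = [H+][A-]/[HA] = (3.63 × 10^-3)² / 2.04 × 10^-2 = 6.46 × 10^-4
pKa = -log(6.46 × 10^-4) = 3.19

pKa = 3.19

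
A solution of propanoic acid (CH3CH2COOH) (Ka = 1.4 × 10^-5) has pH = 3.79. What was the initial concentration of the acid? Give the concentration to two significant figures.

[H+] = 10^(-3.79) = 1.62 × 10^-4 M = x
Ka = x²/(C₀ − x) ⇒ C₀ = x + x²/Ka
C₀ = 1.62 × 10^-4 + (1.62 × 10^-4)²/(1.4 × 10^-5) = 2.04 × 10^-3 M

C₀ = 2.0 × 10^-3 M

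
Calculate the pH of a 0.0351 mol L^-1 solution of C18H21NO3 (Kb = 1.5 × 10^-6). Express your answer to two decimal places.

C18H21NO3 + H2O ⇌ C18H22NO3+ + OH-
Kb = [OH-]²/(0.0351 − [OH-]) = 1.5 × 10^-6
Since Kb ≪ C₀, [OH-] ≈ √(Kb·C₀) = 2.29 × 10^-4 M.
pOH = −log(2.29 × 10^-4) = 3.64; pH = 14.00 − 3.64 = 10.36

pH = 10.36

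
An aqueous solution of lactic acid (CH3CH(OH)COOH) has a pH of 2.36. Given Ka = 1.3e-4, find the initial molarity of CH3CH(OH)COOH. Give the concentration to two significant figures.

C₀ = 1.5 × 10^-1 M

[H+] = 10^(-2.36) = 4.37 × 10^-3 M = x
Ka = x²/(C₀ − x) ⇒ C₀ = x + x²/Ka
C₀ = 4.37 × 10^-3 + (4.37 × 10^-3)²/(1.3 × 10^-4) = 1.51 × 10^-1 M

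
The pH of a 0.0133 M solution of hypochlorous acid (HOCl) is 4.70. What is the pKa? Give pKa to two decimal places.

pKa = 7.52

[H+] = 10^(-4.70) = 2.00 × 10^-5 M
At equilibrium [HA] = 0.0133 − 2.00 × 10^-5 = 1.33 × 10^-2 M
Ka = [H+][A-]/[HA] = (2.00 × 10^-5)² / 1.33 × 10^-2 = 3.01 × 10^-8
pKa = -log(3.01 × 10^-8) = 7.52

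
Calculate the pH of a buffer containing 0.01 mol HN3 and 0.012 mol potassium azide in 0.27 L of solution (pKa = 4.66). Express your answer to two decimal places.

Using pH = pKa + log([base]/[acid]) with [base]/[acid] = 0.012/0.01:
pH = 4.66 + (+0.079) = 4.74

pH = 4.74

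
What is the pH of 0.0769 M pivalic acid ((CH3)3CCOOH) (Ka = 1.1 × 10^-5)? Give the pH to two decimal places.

pH = 3.04

(CH3)3CCOOH ⇌ (CH3)3CCOO- + H+
Ka = [H+]²/(0.0769 − [H+]) = 1.1 × 10^-5
Since Ka ≪ C₀, [H+] ≈ √(Ka·C₀) = 9.20 × 10^-4 M.
([H+]/C₀ = 1.2% < 5%, so the approximation holds.)
pH = −log[H+] = −log(9.20 × 10^-4) = 3.04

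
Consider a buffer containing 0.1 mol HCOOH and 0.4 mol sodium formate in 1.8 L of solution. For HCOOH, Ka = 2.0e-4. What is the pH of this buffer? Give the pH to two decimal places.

pKa = −log(2.0 × 10^-4) = 3.699
Using pH = pKa + log([base]/[acid]) with [base]/[acid] = 0.4/0.1:
pH = 3.699 + (+0.602) = 4.30

pH = 4.30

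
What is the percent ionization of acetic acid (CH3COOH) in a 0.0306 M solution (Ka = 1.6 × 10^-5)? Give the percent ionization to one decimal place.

CH3COOH ⇌ CH3COO- + H+; let x = [H+] at equilibrium.
x ≈ √(Ka·C₀) = √(1.6 × 10^-5 × 0.0306) = 7.00 × 10^-4 M
Fraction ionized = 7.00 × 10^-4 / 0.0306 = 0.0229 → 2.3%

2.3%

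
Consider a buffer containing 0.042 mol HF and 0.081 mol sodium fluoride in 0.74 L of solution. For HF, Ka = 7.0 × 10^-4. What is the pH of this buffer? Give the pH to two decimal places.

pH = 3.44

pKa = −log(7.0 × 10^-4) = 3.155
Using pH = pKa + log([base]/[acid]) with [base]/[acid] = 0.081/0.042:
pH = 3.155 + (+0.285) = 3.44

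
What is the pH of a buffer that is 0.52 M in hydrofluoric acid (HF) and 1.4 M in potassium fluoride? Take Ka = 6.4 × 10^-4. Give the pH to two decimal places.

pKa = −log(6.4 × 10^-4) = 3.194
pH = pKa + log([A⁻]/[HA]) = 3.194 + log(1.4/0.52)
pH = 3.194 + (+0.430) = 3.62

pH = 3.62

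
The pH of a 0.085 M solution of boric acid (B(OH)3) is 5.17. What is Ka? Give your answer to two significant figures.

[H+] = 10^(-5.17) = 6.76 × 10^-6 M
At equilibrium [HA] = 0.085 − 6.76 × 10^-6 = 8.50 × 10^-2 M
Ka = [H+][A-]/[HA] = (6.76 × 10^-6)² / 8.50 × 10^-2 = 5.4 × 10^-10

Ka = 5.4 × 10^-10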